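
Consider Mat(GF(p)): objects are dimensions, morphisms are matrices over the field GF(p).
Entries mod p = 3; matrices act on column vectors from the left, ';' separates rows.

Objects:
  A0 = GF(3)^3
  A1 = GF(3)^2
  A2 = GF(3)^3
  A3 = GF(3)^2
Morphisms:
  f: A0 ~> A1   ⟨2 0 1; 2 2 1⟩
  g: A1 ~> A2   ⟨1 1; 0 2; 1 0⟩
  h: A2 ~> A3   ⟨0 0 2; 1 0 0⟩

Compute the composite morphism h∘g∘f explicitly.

  e0=(1,0,0) f~>(2,2) g~>(1,1,2) h~>(1,1)
  e1=(0,1,0) f~>(0,2) g~>(2,1,0) h~>(0,2)
  e2=(0,0,1) f~>(1,1) g~>(2,2,1) h~>(2,2)
composite: ⟨1 0 2; 1 2 2⟩

Answer: ⟨1 0 2; 1 2 2⟩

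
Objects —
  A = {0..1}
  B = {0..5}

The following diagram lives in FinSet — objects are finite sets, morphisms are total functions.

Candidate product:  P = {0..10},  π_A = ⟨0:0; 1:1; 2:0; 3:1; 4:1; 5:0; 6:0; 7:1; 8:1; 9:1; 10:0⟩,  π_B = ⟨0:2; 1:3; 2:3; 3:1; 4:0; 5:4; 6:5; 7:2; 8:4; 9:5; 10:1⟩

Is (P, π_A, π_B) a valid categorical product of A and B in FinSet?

|A|·|B| = 2·6 = 12;  |P| = 11
  → cardinalities differ; no bijection possible.

Answer: NOT A VALID PRODUCT — |P|=11 ≠ |A|·|B|=12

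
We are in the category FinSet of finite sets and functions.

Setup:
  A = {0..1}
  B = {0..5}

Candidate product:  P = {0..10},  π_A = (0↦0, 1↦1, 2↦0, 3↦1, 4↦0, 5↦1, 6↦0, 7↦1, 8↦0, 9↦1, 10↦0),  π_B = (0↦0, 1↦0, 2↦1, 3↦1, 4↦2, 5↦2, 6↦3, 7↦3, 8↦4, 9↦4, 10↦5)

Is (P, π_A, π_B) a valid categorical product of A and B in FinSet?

Answer: NOT A VALID PRODUCT — |P|=11 ≠ |A|·|B|=12

Trace:
|A|·|B| = 2·6 = 12;  |P| = 11
  → cardinalities differ; no bijection possible.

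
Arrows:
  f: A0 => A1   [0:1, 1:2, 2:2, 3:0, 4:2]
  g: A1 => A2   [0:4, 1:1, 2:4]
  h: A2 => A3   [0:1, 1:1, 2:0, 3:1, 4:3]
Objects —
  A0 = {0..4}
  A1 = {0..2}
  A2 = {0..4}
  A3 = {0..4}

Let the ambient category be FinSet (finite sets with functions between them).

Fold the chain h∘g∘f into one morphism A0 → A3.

  0 f=>1 g=>1 h=>1
  1 f=>2 g=>4 h=>3
  2 f=>2 g=>4 h=>3
  3 f=>0 g=>4 h=>3
  4 f=>2 g=>4 h=>3
⟦path⟧: [0:1, 1:3, 2:3, 3:3, 4:3]

Answer: [0:1, 1:3, 2:3, 3:3, 4:3]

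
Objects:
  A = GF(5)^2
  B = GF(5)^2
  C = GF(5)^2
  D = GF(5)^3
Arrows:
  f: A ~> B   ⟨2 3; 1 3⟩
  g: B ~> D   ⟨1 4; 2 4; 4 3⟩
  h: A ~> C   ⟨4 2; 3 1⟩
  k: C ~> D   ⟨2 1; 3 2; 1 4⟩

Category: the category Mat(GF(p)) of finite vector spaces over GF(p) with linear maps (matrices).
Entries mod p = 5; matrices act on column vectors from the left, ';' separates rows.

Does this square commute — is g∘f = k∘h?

Answer: COMMUTES

Derivation:
1) trace f;g:
  e0=⟨1,0⟩ f~>⟨2,1⟩ g~>⟨1,3,1⟩
  e1=⟨0,1⟩ f~>⟨3,3⟩ g~>⟨0,3,1⟩
  result₁ = ⟨1 0; 3 3; 1 1⟩
2) trace h;k:
  e0=⟨1,0⟩ h~>⟨4,3⟩ k~>⟨1,3,1⟩
  e1=⟨0,1⟩ h~>⟨2,1⟩ k~>⟨0,3,1⟩
  result₂ = ⟨1 0; 3 3; 1 1⟩
Equal? YES — commutes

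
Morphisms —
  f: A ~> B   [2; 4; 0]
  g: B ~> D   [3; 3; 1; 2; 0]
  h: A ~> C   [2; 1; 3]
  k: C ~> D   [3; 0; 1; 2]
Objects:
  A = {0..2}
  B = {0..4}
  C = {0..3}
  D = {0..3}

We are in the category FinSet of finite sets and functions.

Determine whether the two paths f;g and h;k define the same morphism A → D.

Along f;g (path 1):
  0 f~>2 g~>1
  1 f~>4 g~>0
  2 f~>0 g~>3
  result₁ = [1; 0; 3]
Along h;k (path 2):
  0 h~>2 k~>1
  1 h~>1 k~>0
  2 h~>3 k~>2
  result₂ = [1; 0; 2]
Equal? NO — does not commute

Answer: DOES NOT COMMUTE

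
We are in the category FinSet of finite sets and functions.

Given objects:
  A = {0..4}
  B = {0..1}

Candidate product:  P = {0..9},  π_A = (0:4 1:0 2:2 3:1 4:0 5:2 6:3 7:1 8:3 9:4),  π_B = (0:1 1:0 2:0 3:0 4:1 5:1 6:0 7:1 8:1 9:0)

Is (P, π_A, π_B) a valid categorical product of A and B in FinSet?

|A|·|B| = 5·2 = 10;  |P| = 10
Check the pairing map k ↦ (π_A(k), π_B(k)):
  0 : (4,1)
  1 : (0,0)
  2 : (2,0)
  3 : (1,0)
  4 : (0,1)
  5 : (2,1)
  6 : (3,0)
  7 : (1,1)
  8 : (3,1)
  9 : (4,0)
distinct pairs in image: 10 / 10 needed
  → bijection onto A×B; projections well-typed.

Answer: VALID PRODUCT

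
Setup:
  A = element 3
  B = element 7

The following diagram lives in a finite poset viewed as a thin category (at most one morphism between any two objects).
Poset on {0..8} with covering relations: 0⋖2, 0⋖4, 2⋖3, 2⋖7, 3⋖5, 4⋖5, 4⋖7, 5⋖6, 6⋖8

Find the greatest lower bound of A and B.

Answer: A∧B = 2

Trace:
Lower bounds of A=3 and B=7: {0,2}
  0 ≤ 2
  2 ≤ 2
glb = 2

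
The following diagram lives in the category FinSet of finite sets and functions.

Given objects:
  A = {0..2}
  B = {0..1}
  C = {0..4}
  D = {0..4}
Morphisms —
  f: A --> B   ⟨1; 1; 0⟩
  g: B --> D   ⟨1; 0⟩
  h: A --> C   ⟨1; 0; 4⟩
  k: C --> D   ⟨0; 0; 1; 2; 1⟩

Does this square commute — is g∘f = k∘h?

Answer: COMMUTES

Derivation:
1) trace f;g:
  0 f-->1 g-->0
  1 f-->1 g-->0
  2 f-->0 g-->1
  result₁ = ⟨0; 0; 1⟩
2) trace h;k:
  0 h-->1 k-->0
  1 h-->0 k-->0
  2 h-->4 k-->1
  result₂ = ⟨0; 0; 1⟩
Equal? equal; square commutes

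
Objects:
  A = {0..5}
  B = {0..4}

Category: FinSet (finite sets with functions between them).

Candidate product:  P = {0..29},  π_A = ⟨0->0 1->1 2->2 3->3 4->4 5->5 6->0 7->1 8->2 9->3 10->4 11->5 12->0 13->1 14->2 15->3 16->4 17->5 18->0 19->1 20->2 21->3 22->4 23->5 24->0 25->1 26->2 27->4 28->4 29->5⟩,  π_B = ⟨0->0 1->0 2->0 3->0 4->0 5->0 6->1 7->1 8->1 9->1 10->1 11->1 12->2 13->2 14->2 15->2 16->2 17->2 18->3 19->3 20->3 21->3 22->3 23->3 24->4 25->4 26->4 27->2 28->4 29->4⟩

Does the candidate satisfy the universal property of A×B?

|A|·|B| = 6·5 = 30;  |P| = 30
Check the pairing map k ↦ (π_A(k), π_B(k)):
  0 -> (0,0)
  1 -> (1,0)
  2 -> (2,0)
  3 -> (3,0)
  4 -> (4,0)
  5 -> (5,0)
  6 -> (0,1)
  7 -> (1,1)
  8 -> (2,1)
  9 -> (3,1)
  10 -> (4,1)
  11 -> (5,1)
  12 -> (0,2)
  13 -> (1,2)
  14 -> (2,2)
  15 -> (3,2)
  16 -> (4,2)
  17 -> (5,2)
  18 -> (0,3)
  19 -> (1,3)
  20 -> (2,3)
  21 -> (3,3)
  22 -> (4,3)
  23 -> (5,3)
  24 -> (0,4)
  25 -> (1,4)
  26 -> (2,4)
  27 -> (4,2)  ✗ repeats pair of k=16
  28 -> (4,4)
  29 -> (5,4)
distinct pairs in image: 29 / 30 needed
  → (4,2) hit at k=16 and k=27

Answer: NOT A VALID PRODUCT — duplicate pair at indices 16,27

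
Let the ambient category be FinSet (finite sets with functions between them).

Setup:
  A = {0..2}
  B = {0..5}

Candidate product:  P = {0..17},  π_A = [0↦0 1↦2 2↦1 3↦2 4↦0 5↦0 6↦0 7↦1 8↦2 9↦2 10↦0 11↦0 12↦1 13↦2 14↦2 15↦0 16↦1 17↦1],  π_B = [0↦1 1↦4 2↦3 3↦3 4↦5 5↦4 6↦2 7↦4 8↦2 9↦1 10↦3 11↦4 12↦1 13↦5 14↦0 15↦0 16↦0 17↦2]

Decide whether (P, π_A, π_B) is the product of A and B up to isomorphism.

Answer: NOT A VALID PRODUCT — duplicate pair at indices 5,11

Trace:
|A|·|B| = 3·6 = 18;  |P| = 18
Check the pairing map k ↦ (π_A(k), π_B(k)):
  0 ↦ (0,1)
  1 ↦ (2,4)
  2 ↦ (1,3)
  3 ↦ (2,3)
  4 ↦ (0,5)
  5 ↦ (0,4)
  6 ↦ (0,2)
  7 ↦ (1,4)
  8 ↦ (2,2)
  9 ↦ (2,1)
  10 ↦ (0,3)
  11 ↦ (0,4)  ✗ repeats pair of k=5
  12 ↦ (1,1)
  13 ↦ (2,5)
  14 ↦ (2,0)
  15 ↦ (0,0)
  16 ↦ (1,0)
  17 ↦ (1,2)
distinct pairs in image: 17 / 18 needed
  → (0,4) hit at k=5 and k=11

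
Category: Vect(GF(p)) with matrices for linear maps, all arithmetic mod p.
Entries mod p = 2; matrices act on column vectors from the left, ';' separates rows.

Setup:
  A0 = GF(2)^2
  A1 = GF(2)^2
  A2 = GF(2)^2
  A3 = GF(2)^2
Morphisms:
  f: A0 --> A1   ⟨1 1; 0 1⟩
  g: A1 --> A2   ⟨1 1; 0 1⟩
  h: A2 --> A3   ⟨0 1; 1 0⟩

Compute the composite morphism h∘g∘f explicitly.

  e0=(1,0) f-->(1,0) g-->(1,0) h-->(0,1)
  e1=(0,1) f-->(1,1) g-->(0,1) h-->(1,0)
result: ⟨0 1; 1 0⟩

Answer: ⟨0 1; 1 0⟩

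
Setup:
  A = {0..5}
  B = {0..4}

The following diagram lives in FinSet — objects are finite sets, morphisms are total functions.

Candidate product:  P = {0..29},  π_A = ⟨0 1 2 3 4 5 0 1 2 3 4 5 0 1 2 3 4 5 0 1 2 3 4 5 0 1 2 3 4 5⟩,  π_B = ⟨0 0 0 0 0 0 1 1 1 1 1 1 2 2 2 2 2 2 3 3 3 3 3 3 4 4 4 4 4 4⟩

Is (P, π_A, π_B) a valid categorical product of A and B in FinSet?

|A|·|B| = 6·5 = 30;  |P| = 30
Check the pairing map k ↦ (π_A(k), π_B(k)):
  0 -> (0,0)
  1 -> (1,0)
  2 -> (2,0)
  3 -> (3,0)
  4 -> (4,0)
  5 -> (5,0)
  6 -> (0,1)
  7 -> (1,1)
  8 -> (2,1)
  9 -> (3,1)
  10 -> (4,1)
  11 -> (5,1)
  12 -> (0,2)
  13 -> (1,2)
  14 -> (2,2)
  15 -> (3,2)
  16 -> (4,2)
  17 -> (5,2)
  18 -> (0,3)
  19 -> (1,3)
  20 -> (2,3)
  21 -> (3,3)
  22 -> (4,3)
  23 -> (5,3)
  24 -> (0,4)
  25 -> (1,4)
  26 -> (2,4)
  27 -> (3,4)
  28 -> (4,4)
  29 -> (5,4)
distinct pairs in image: 30 / 30 needed
  → bijection onto A×B; projections well-typed.

Answer: VALID PRODUCT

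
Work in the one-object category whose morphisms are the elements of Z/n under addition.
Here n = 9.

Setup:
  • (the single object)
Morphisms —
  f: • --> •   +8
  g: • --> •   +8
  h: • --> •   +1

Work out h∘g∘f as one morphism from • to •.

Answer: +8

Derivation:
  0 +8≡8 +8≡7 +1≡8  (mod 9)
result: +8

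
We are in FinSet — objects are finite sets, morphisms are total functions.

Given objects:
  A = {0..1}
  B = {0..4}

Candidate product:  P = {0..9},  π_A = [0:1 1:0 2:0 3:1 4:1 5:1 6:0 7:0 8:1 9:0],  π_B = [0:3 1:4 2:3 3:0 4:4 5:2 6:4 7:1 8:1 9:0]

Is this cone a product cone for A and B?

|A|·|B| = 2·5 = 10;  |P| = 10
Check the pairing map k ↦ (π_A(k), π_B(k)):
  0 : (1,3)
  1 : (0,4)
  2 : (0,3)
  3 : (1,0)
  4 : (1,4)
  5 : (1,2)
  6 : (0,4)  ✗ repeats pair of k=1
  7 : (0,1)
  8 : (1,1)
  9 : (0,0)
distinct pairs in image: 9 / 10 needed
  → (0,4) hit at k=1 and k=6

Answer: NOT A VALID PRODUCT — duplicate pair at indices 6,1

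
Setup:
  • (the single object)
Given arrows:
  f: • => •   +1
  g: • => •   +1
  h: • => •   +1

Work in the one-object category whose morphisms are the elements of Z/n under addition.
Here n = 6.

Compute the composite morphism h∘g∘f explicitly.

Answer: +3

Work:
  0 +1≡1 +1≡2 +1≡3  (mod 6)
⟦path⟧: +3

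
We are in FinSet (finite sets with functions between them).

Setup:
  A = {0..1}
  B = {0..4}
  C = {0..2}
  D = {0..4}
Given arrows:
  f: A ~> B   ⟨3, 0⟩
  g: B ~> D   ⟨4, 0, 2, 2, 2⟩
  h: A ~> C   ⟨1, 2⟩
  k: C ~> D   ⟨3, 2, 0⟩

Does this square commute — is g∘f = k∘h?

Answer: DOES NOT COMMUTE

Derivation:
Along f;g (path 1):
  0 f~>3 g~>2
  1 f~>0 g~>4
  result₁ = ⟨2, 4⟩
Along h;k (path 2):
  0 h~>1 k~>2
  1 h~>2 k~>0
  result₂ = ⟨2, 0⟩
Equal? NO — does not commute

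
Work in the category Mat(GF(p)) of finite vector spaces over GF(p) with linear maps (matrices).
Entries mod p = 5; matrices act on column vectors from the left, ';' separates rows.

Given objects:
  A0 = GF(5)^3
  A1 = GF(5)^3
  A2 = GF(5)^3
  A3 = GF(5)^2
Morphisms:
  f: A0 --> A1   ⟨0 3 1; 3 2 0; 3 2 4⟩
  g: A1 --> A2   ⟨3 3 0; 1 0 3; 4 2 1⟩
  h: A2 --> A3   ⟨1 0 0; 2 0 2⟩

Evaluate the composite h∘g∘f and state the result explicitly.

  e0=(1,0,0) f-->(0,3,3) g-->(4,4,4) h-->(4,1)
  e1=(0,1,0) f-->(3,2,2) g-->(0,4,3) h-->(0,1)
  e2=(0,0,1) f-->(1,0,4) g-->(3,3,3) h-->(3,2)
composite: ⟨4 0 3; 1 1 2⟩

Answer: ⟨4 0 3; 1 1 2⟩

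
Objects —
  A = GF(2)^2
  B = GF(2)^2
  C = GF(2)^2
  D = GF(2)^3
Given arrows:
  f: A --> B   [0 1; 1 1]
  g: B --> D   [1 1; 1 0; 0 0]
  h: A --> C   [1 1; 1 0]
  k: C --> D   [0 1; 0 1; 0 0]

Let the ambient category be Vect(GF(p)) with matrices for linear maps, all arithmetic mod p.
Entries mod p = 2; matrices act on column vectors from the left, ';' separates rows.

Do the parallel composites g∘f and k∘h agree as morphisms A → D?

1) trace f;g:
  e0=(1,0) f-->(0,1) g-->(1,0,0)
  e1=(0,1) f-->(1,1) g-->(0,1,0)
  result₁ = [1 0; 0 1; 0 0]
2) trace h;k:
  e0=(1,0) h-->(1,1) k-->(1,1,0)
  e1=(0,1) h-->(1,0) k-->(0,0,0)
  result₂ = [1 0; 1 0; 0 0]
Equal? NO — does not commute

Answer: DOES NOT COMMUTE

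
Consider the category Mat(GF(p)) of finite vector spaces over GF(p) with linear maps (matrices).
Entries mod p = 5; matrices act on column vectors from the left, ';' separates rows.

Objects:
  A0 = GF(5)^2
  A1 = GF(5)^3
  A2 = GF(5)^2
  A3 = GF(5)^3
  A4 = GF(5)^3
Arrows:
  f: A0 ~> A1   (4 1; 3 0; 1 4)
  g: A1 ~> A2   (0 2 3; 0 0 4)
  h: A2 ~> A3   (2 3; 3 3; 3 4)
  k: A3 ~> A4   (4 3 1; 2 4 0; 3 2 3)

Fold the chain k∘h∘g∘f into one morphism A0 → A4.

Answer: (0 0; 1 0; 2 4)

Derivation:
  e0=(1,0) f~>(4,3,1) g~>(4,4) h~>(0,4,3) k~>(0,1,2)
  e1=(0,1) f~>(1,0,4) g~>(2,1) h~>(2,4,0) k~>(0,0,4)
⟦path⟧: (0 0; 1 0; 2 4)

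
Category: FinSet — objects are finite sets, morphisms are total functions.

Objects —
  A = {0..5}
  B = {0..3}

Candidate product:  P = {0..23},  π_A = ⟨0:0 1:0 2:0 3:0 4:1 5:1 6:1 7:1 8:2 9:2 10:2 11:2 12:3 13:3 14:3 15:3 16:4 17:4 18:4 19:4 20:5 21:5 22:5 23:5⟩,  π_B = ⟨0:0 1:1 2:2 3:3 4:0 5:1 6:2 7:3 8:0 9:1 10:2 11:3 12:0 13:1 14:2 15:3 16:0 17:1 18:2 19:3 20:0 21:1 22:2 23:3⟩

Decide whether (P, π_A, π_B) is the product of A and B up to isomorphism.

|A|·|B| = 6·4 = 24;  |P| = 24
Check the pairing map k ↦ (π_A(k), π_B(k)):
  0 : (0,0)
  1 : (0,1)
  2 : (0,2)
  3 : (0,3)
  4 : (1,0)
  5 : (1,1)
  6 : (1,2)
  7 : (1,3)
  8 : (2,0)
  9 : (2,1)
  10 : (2,2)
  11 : (2,3)
  12 : (3,0)
  13 : (3,1)
  14 : (3,2)
  15 : (3,3)
  16 : (4,0)
  17 : (4,1)
  18 : (4,2)
  19 : (4,3)
  20 : (5,0)
  21 : (5,1)
  22 : (5,2)
  23 : (5,3)
distinct pairs in image: 24 / 24 needed
  → bijection onto A×B; projections well-typed.

Answer: VALID PRODUCT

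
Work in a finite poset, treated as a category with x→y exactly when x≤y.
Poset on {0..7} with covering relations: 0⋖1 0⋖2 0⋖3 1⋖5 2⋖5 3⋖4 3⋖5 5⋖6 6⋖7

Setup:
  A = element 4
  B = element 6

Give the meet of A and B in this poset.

Answer: A∧B = 3

Work:
Lower bounds of A=4 and B=6: {0,3}
  0 <= 3
  3 <= 3
glb = 3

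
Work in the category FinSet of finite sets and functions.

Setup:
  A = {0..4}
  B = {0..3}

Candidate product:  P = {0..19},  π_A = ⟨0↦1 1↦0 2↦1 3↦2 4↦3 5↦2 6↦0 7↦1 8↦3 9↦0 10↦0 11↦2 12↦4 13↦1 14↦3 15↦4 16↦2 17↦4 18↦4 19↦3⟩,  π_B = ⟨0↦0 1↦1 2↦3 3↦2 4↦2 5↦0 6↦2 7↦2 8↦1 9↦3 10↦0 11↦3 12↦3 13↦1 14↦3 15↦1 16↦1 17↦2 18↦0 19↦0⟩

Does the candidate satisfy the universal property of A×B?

|A|·|B| = 5·4 = 20;  |P| = 20
Check the pairing map k ↦ (π_A(k), π_B(k)):
  0 ↦ (1,0)
  1 ↦ (0,1)
  2 ↦ (1,3)
  3 ↦ (2,2)
  4 ↦ (3,2)
  5 ↦ (2,0)
  6 ↦ (0,2)
  7 ↦ (1,2)
  8 ↦ (3,1)
  9 ↦ (0,3)
  10 ↦ (0,0)
  11 ↦ (2,3)
  12 ↦ (4,3)
  13 ↦ (1,1)
  14 ↦ (3,3)
  15 ↦ (4,1)
  16 ↦ (2,1)
  17 ↦ (4,2)
  18 ↦ (4,0)
  19 ↦ (3,0)
distinct pairs in image: 20 / 20 needed
  → bijection onto A×B; projections well-typed.

Answer: VALID PRODUCT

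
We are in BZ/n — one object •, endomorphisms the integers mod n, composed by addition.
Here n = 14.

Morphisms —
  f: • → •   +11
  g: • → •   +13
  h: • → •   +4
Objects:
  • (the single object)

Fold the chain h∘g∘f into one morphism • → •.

  0 +11≡11 +13≡10 +4≡0  (mod 14)
⟦path⟧: +0

Answer: +0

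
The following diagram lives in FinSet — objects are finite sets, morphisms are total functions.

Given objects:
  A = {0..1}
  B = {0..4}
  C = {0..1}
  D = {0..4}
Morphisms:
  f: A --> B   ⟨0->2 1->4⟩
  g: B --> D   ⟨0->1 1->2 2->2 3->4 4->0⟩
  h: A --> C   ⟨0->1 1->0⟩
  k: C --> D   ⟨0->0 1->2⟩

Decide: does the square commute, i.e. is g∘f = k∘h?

Path 1 = f;g:
  0 f-->2 g-->2
  1 f-->4 g-->0
  result₁ = ⟨0->2 1->0⟩
Path 2 = h;k:
  0 h-->1 k-->2
  1 h-->0 k-->0
  result₂ = ⟨0->2 1->0⟩
Equal? YES — commutes

Answer: COMMUTES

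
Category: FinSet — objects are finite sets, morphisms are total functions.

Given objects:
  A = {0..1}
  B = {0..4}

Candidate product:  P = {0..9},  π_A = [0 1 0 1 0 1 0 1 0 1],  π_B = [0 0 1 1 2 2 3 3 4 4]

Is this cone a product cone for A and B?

Answer: VALID PRODUCT

Work:
|A|·|B| = 2·5 = 10;  |P| = 10
Check the pairing map k ↦ (π_A(k), π_B(k)):
  0 -> (0,0)
  1 -> (1,0)
  2 -> (0,1)
  3 -> (1,1)
  4 -> (0,2)
  5 -> (1,2)
  6 -> (0,3)
  7 -> (1,3)
  8 -> (0,4)
  9 -> (1,4)
distinct pairs in image: 10 / 10 needed
  → bijection onto A×B; projections well-typed.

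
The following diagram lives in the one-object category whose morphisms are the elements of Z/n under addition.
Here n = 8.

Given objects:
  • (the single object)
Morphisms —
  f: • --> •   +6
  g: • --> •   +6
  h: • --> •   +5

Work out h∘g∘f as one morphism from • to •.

  0 +6≡6 +6≡4 +5≡1  (mod 8)
result: +1

Answer: +1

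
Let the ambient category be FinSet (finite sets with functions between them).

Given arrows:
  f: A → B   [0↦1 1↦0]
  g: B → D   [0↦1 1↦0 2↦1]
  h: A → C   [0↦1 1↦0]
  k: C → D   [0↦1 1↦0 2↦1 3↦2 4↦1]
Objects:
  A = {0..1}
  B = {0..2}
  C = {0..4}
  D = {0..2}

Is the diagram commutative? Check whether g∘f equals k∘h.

Along f;g (path 1):
  0 f→1 g→0
  1 f→0 g→1
  ⟦path⟧₁ = [0↦0 1↦1]
Along h;k (path 2):
  0 h→1 k→0
  1 h→0 k→1
  ⟦path⟧₂ = [0↦0 1↦1]
Equal? equal; square commutes

Answer: COMMUTES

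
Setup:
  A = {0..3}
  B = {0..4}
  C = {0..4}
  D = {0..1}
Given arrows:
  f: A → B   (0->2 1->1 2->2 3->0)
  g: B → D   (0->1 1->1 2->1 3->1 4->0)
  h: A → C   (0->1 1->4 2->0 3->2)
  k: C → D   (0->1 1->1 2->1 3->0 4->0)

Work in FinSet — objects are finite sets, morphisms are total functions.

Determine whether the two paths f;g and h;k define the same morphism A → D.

Answer: DOES NOT COMMUTE

Derivation:
1) trace f;g:
  0 f→2 g→1
  1 f→1 g→1
  2 f→2 g→1
  3 f→0 g→1
  result₁ = (0->1 1->1 2->1 3->1)
2) trace h;k:
  0 h→1 k→1
  1 h→4 k→0
  2 h→0 k→1
  3 h→2 k→1
  result₂ = (0->1 1->0 2->1 3->1)
Equal? NO — does not commute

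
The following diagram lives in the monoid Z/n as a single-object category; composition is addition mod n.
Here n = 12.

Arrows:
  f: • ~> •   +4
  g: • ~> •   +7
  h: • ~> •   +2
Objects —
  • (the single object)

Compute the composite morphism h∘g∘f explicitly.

Answer: +1

Derivation:
  0 +4≡4 +7≡11 +2≡1  (mod 12)
⟦path⟧: +1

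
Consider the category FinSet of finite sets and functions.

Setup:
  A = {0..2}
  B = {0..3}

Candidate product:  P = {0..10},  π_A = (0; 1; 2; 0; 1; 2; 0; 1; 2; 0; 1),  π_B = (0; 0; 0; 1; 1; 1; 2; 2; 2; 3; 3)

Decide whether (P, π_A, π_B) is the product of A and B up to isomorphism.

Answer: NOT A VALID PRODUCT — |P|=11 ≠ |A|·|B|=12

Derivation:
|A|·|B| = 3·4 = 12;  |P| = 11
  → cardinalities differ; no bijection possible.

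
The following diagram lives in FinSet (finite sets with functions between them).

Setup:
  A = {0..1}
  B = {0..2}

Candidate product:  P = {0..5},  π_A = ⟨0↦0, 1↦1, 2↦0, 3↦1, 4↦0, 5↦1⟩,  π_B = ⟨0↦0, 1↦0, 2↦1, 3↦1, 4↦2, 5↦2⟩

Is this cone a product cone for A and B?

Answer: VALID PRODUCT

Work:
|A|·|B| = 2·3 = 6;  |P| = 6
Check the pairing map k ↦ (π_A(k), π_B(k)):
  0 ↦ (0,0)
  1 ↦ (1,0)
  2 ↦ (0,1)
  3 ↦ (1,1)
  4 ↦ (0,2)
  5 ↦ (1,2)
distinct pairs in image: 6 / 6 needed
  → bijection onto A×B; projections well-typed.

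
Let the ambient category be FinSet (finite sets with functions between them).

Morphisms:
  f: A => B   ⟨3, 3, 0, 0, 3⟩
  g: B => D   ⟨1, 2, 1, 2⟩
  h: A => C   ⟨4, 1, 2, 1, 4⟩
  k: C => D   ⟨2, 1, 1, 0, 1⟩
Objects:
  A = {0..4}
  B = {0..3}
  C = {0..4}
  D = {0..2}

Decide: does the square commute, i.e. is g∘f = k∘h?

Answer: DOES NOT COMMUTE

Work:
Path 1 = f;g:
  0 f=>3 g=>2
  1 f=>3 g=>2
  2 f=>0 g=>1
  3 f=>0 g=>1
  4 f=>3 g=>2
  result₁ = ⟨2, 2, 1, 1, 2⟩
Path 2 = h;k:
  0 h=>4 k=>1
  1 h=>1 k=>1
  2 h=>2 k=>1
  3 h=>1 k=>1
  4 h=>4 k=>1
  result₂ = ⟨1, 1, 1, 1, 1⟩
Equal? NO — does not commute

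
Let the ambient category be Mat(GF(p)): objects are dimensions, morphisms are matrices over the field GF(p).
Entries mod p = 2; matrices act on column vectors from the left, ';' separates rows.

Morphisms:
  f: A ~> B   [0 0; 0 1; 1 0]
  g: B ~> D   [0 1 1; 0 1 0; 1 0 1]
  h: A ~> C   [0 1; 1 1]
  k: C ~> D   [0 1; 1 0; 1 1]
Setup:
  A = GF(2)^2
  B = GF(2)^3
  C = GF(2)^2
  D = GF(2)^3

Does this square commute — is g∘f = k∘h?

Answer: COMMUTES

Derivation:
Along f;g (path 1):
  e0=(1,0) f~>(0,0,1) g~>(1,0,1)
  e1=(0,1) f~>(0,1,0) g~>(1,1,0)
  ⟦path⟧₁ = [1 1; 0 1; 1 0]
Along h;k (path 2):
  e0=(1,0) h~>(0,1) k~>(1,0,1)
  e1=(0,1) h~>(1,1) k~>(1,1,0)
  ⟦path⟧₂ = [1 1; 0 1; 1 0]
Equal? equal; square commutes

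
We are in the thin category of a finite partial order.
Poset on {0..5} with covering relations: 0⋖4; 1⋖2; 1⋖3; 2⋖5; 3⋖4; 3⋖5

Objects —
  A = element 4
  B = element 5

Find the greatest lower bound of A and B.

Answer: A∧B = 3

Derivation:
Common predecessors of 4,5: {1,3}
  1 ⊑ 3
  3 ⊑ 3
glb = 3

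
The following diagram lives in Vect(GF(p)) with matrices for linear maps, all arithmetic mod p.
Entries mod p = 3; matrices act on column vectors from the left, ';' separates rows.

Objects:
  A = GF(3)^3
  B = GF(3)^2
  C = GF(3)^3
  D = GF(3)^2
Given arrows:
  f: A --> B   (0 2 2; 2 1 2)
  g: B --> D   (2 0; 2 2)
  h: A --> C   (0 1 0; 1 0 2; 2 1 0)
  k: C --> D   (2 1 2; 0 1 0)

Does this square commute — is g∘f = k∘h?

1) trace f;g:
  e0=[1,0,0] f-->[0,2] g-->[0,1]
  e1=[0,1,0] f-->[2,1] g-->[1,0]
  e2=[0,0,1] f-->[2,2] g-->[1,2]
  result₁ = (0 1 1; 1 0 2)
2) trace h;k:
  e0=[1,0,0] h-->[0,1,2] k-->[2,1]
  e1=[0,1,0] h-->[1,0,1] k-->[1,0]
  e2=[0,0,1] h-->[0,2,0] k-->[2,2]
  result₂ = (2 1 2; 1 0 2)
Equal? NO — does not commute

Answer: DOES NOT COMMUTE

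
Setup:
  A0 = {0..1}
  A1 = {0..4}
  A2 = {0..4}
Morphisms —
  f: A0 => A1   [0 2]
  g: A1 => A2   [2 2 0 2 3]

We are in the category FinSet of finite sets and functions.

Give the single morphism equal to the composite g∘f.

  0 f=>0 g=>2
  1 f=>2 g=>0
⟦path⟧: [2 0]

Answer: [2 0]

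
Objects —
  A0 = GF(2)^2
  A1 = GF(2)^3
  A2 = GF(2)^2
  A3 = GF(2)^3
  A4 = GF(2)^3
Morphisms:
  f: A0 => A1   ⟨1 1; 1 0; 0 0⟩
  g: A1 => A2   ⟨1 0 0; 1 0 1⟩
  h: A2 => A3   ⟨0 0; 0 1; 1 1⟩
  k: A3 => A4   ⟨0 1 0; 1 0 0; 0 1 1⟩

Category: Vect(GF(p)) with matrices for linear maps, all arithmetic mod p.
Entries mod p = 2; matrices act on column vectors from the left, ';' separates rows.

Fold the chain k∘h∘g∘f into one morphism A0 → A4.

  e0=⟨1,0⟩ f=>⟨1,1,0⟩ g=>⟨1,1⟩ h=>⟨0,1,0⟩ k=>⟨1,0,1⟩
  e1=⟨0,1⟩ f=>⟨1,0,0⟩ g=>⟨1,1⟩ h=>⟨0,1,0⟩ k=>⟨1,0,1⟩
composite: ⟨1 1; 0 0; 1 1⟩

Answer: ⟨1 1; 0 0; 1 1⟩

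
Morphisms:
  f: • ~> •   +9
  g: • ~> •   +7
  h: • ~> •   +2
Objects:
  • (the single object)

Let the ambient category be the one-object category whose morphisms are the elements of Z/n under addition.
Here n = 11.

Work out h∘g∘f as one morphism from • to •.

Answer: +7

Work:
  0 +9≡9 +7≡5 +2≡7  (mod 11)
composite: +7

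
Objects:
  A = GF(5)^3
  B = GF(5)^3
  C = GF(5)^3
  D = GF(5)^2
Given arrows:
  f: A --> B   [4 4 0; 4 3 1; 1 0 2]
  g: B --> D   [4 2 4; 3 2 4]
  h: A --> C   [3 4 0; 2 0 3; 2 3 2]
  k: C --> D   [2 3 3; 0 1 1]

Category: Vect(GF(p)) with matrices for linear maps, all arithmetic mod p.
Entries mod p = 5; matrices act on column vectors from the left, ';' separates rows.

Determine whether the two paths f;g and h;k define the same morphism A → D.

Along f;g (path 1):
  e0=⟨1,0,0⟩ f-->⟨4,4,1⟩ g-->⟨3,4⟩
  e1=⟨0,1,0⟩ f-->⟨4,3,0⟩ g-->⟨2,3⟩
  e2=⟨0,0,1⟩ f-->⟨0,1,2⟩ g-->⟨0,0⟩
  result₁ = [3 2 0; 4 3 0]
Along h;k (path 2):
  e0=⟨1,0,0⟩ h-->⟨3,2,2⟩ k-->⟨3,4⟩
  e1=⟨0,1,0⟩ h-->⟨4,0,3⟩ k-->⟨2,3⟩
  e2=⟨0,0,1⟩ h-->⟨0,3,2⟩ k-->⟨0,0⟩
  result₂ = [3 2 0; 4 3 0]
Equal? same morphism ✓

Answer: COMMUTES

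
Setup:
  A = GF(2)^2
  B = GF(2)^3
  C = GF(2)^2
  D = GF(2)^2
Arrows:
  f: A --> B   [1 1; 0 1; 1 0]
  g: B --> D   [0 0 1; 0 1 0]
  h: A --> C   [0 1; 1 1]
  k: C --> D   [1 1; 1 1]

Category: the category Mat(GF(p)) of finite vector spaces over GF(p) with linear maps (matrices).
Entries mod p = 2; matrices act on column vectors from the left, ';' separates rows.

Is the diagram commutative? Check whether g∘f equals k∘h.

Answer: DOES NOT COMMUTE

Work:
1) trace f;g:
  e0=[1,0] f-->[1,0,1] g-->[1,0]
  e1=[0,1] f-->[1,1,0] g-->[0,1]
  ⟦path⟧₁ = [1 0; 0 1]
2) trace h;k:
  e0=[1,0] h-->[0,1] k-->[1,1]
  e1=[0,1] h-->[1,1] k-->[0,0]
  ⟦path⟧₂ = [1 0; 1 0]
Equal? differ; not commutative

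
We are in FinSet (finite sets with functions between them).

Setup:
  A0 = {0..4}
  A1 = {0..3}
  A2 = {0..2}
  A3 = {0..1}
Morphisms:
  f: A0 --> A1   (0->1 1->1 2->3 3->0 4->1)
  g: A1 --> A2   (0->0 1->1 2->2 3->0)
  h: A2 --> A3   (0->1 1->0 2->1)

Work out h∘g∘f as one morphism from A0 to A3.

  0 f-->1 g-->1 h-->0
  1 f-->1 g-->1 h-->0
  2 f-->3 g-->0 h-->1
  3 f-->0 g-->0 h-->1
  4 f-->1 g-->1 h-->0
composite: (0->0 1->0 2->1 3->1 4->0)

Answer: (0->0 1->0 2->1 3->1 4->0)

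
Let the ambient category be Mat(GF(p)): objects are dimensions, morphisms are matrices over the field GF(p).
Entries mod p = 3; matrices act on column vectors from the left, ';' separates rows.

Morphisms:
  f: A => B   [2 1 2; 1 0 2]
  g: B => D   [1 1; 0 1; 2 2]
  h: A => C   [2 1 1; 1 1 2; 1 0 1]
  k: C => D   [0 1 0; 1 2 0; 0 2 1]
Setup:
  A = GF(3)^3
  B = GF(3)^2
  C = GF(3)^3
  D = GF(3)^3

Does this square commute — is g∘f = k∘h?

Path 1 = f;g:
  e0=[1,0,0] f=>[2,1] g=>[0,1,0]
  e1=[0,1,0] f=>[1,0] g=>[1,0,2]
  e2=[0,0,1] f=>[2,2] g=>[1,2,2]
  composite₁ = [0 1 1; 1 0 2; 0 2 2]
Path 2 = h;k:
  e0=[1,0,0] h=>[2,1,1] k=>[1,1,0]
  e1=[0,1,0] h=>[1,1,0] k=>[1,0,2]
  e2=[0,0,1] h=>[1,2,1] k=>[2,2,2]
  composite₂ = [1 1 2; 1 0 2; 0 2 2]
Equal? NO — does not commute

Answer: DOES NOT COMMUTE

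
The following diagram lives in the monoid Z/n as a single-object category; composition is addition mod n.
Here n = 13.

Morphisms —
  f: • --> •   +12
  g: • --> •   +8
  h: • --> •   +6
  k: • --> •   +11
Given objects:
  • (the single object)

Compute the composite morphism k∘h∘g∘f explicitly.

  0 +12≡12 +8≡7 +6≡0 +11≡11  (mod 13)
⟦path⟧: +11

Answer: +11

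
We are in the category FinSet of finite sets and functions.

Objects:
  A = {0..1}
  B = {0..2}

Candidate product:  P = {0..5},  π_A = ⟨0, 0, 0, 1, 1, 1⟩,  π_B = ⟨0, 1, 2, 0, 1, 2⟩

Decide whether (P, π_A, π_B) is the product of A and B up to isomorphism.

|A|·|B| = 2·3 = 6;  |P| = 6
Check the pairing map k ↦ (π_A(k), π_B(k)):
  0 -> (0,0)
  1 -> (0,1)
  2 -> (0,2)
  3 -> (1,0)
  4 -> (1,1)
  5 -> (1,2)
distinct pairs in image: 6 / 6 needed
  → bijection onto A×B; projections well-typed.

Answer: VALID PRODUCT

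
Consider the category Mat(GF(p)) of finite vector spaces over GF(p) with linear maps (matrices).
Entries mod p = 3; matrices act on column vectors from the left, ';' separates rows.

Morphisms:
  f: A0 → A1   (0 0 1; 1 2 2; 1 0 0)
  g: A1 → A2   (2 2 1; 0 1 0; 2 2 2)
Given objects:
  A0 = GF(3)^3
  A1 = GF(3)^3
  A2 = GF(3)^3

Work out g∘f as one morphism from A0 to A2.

  e0=(1,0,0) f→(0,1,1) g→(0,1,1)
  e1=(0,1,0) f→(0,2,0) g→(1,2,1)
  e2=(0,0,1) f→(1,2,0) g→(0,2,0)
result: (0 1 0; 1 2 2; 1 1 0)

Answer: (0 1 0; 1 2 2; 1 1 0)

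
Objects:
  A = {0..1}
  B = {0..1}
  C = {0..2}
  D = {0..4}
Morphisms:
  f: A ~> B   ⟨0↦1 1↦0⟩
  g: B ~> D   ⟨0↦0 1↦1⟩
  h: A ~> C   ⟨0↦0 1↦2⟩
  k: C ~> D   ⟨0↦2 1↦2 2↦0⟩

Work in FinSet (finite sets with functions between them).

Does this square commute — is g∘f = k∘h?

Answer: DOES NOT COMMUTE

Trace:
Path 1 = f;g:
  0 f~>1 g~>1
  1 f~>0 g~>0
  ⟦path⟧₁ = ⟨0↦1 1↦0⟩
Path 2 = h;k:
  0 h~>0 k~>2
  1 h~>2 k~>0
  ⟦path⟧₂ = ⟨0↦2 1↦0⟩
Equal? NO — does not commute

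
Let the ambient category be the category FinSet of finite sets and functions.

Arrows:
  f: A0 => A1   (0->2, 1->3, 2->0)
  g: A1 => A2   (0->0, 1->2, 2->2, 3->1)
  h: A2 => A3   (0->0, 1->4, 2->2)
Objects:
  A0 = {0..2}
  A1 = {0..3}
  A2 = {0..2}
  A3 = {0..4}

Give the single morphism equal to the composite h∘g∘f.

Answer: (0->2, 1->4, 2->0)

Trace:
  0 f=>2 g=>2 h=>2
  1 f=>3 g=>1 h=>4
  2 f=>0 g=>0 h=>0
⟦path⟧: (0->2, 1->4, 2->0)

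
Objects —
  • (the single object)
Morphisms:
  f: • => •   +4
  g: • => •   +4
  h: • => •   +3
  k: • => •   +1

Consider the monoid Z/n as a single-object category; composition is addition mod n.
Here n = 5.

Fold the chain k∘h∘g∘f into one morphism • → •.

  0 +4≡4 +4≡3 +3≡1 +1≡2  (mod 5)
⟦path⟧: +2

Answer: +2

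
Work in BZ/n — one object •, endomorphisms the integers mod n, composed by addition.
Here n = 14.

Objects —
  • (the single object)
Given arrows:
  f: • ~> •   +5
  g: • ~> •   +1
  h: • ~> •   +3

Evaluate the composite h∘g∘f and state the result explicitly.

  0 +5≡5 +1≡6 +3≡9  (mod 14)
composite: +9

Answer: +9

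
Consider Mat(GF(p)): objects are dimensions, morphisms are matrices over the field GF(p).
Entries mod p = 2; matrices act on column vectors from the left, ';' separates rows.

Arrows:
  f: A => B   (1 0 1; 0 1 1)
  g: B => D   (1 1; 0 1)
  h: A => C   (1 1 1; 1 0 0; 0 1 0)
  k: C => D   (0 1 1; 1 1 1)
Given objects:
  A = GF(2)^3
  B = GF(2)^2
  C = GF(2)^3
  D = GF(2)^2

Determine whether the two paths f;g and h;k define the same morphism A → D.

Answer: DOES NOT COMMUTE

Trace:
Along f;g (path 1):
  e0=(1,0,0) f=>(1,0) g=>(1,0)
  e1=(0,1,0) f=>(0,1) g=>(1,1)
  e2=(0,0,1) f=>(1,1) g=>(0,1)
  result₁ = (1 1 0; 0 1 1)
Along h;k (path 2):
  e0=(1,0,0) h=>(1,1,0) k=>(1,0)
  e1=(0,1,0) h=>(1,0,1) k=>(1,0)
  e2=(0,0,1) h=>(1,0,0) k=>(0,1)
  result₂ = (1 1 0; 0 0 1)
Equal? differ; not commutative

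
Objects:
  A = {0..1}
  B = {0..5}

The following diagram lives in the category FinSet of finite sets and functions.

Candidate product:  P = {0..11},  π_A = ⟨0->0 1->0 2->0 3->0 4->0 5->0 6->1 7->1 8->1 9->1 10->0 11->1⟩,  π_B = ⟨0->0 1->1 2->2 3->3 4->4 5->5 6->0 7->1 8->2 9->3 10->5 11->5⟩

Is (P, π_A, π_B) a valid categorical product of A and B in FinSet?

|A|·|B| = 2·6 = 12;  |P| = 12
Check the pairing map k ↦ (π_A(k), π_B(k)):
  0 -> (0,0)
  1 -> (0,1)
  2 -> (0,2)
  3 -> (0,3)
  4 -> (0,4)
  5 -> (0,5)
  6 -> (1,0)
  7 -> (1,1)
  8 -> (1,2)
  9 -> (1,3)
  10 -> (0,5)  ✗ repeats pair of k=5
  11 -> (1,5)
distinct pairs in image: 11 / 12 needed
  → (0,5) hit at k=5 and k=10

Answer: NOT A VALID PRODUCT — duplicate pair at indices 5,10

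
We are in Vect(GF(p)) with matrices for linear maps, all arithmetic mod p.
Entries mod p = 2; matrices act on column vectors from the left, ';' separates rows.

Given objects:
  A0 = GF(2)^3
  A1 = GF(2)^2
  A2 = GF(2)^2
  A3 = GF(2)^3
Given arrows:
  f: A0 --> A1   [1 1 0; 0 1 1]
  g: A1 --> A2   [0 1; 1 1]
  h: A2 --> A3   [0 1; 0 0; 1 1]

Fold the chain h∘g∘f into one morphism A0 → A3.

  e0=⟨1,0,0⟩ f-->⟨1,0⟩ g-->⟨0,1⟩ h-->⟨1,0,1⟩
  e1=⟨0,1,0⟩ f-->⟨1,1⟩ g-->⟨1,0⟩ h-->⟨0,0,1⟩
  e2=⟨0,0,1⟩ f-->⟨0,1⟩ g-->⟨1,1⟩ h-->⟨1,0,0⟩
result: [1 0 1; 0 0 0; 1 1 0]

Answer: [1 0 1; 0 0 0; 1 1 0]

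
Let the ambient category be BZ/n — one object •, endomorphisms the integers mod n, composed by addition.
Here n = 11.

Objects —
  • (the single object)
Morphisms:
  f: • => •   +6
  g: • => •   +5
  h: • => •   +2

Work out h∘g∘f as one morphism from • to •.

  0 +6≡6 +5≡0 +2≡2  (mod 11)
composite: +2

Answer: +2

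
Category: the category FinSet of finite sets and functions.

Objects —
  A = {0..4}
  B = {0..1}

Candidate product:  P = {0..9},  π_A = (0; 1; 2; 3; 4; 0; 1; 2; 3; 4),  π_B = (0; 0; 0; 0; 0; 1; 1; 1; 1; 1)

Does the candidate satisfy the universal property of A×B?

Answer: VALID PRODUCT

Work:
|A|·|B| = 5·2 = 10;  |P| = 10
Check the pairing map k ↦ (π_A(k), π_B(k)):
  0 -> (0,0)
  1 -> (1,0)
  2 -> (2,0)
  3 -> (3,0)
  4 -> (4,0)
  5 -> (0,1)
  6 -> (1,1)
  7 -> (2,1)
  8 -> (3,1)
  9 -> (4,1)
distinct pairs in image: 10 / 10 needed
  → bijection onto A×B; projections well-typed.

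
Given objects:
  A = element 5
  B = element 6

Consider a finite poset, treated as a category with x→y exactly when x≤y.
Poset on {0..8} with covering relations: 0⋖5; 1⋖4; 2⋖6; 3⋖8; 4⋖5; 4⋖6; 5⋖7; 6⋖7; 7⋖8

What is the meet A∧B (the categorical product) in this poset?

Lower bounds of A=5 and B=6: {1,4}
  1 <= 4
  4 <= 4
glb = 4

Answer: A∧B = 4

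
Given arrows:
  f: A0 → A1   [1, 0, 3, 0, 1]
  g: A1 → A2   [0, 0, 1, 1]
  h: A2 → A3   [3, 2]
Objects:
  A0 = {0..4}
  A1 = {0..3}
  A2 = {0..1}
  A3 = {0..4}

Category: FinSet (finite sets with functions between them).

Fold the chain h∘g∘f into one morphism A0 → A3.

  0 f→1 g→0 h→3
  1 f→0 g→0 h→3
  2 f→3 g→1 h→2
  3 f→0 g→0 h→3
  4 f→1 g→0 h→3
composite: [3, 3, 2, 3, 3]

Answer: [3, 3, 2, 3, 3]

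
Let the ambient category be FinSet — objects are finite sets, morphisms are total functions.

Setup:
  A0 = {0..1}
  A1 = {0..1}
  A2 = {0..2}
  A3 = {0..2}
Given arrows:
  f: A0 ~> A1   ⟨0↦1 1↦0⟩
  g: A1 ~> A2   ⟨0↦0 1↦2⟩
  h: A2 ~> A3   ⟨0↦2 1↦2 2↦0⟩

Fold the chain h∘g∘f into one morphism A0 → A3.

  0 f~>1 g~>2 h~>0
  1 f~>0 g~>0 h~>2
result: ⟨0↦0 1↦2⟩

Answer: ⟨0↦0 1↦2⟩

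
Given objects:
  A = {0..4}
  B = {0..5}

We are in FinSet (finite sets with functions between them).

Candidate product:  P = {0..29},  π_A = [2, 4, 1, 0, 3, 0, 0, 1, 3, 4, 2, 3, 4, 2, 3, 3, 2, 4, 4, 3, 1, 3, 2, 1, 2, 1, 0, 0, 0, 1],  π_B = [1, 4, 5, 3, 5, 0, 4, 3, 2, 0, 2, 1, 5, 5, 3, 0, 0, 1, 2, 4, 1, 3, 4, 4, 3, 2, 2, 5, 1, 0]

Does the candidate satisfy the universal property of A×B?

|A|·|B| = 5·6 = 30;  |P| = 30
Check the pairing map k ↦ (π_A(k), π_B(k)):
  0 ↦ (2,1)
  1 ↦ (4,4)
  2 ↦ (1,5)
  3 ↦ (0,3)
  4 ↦ (3,5)
  5 ↦ (0,0)
  6 ↦ (0,4)
  7 ↦ (1,3)
  8 ↦ (3,2)
  9 ↦ (4,0)
  10 ↦ (2,2)
  11 ↦ (3,1)
  12 ↦ (4,5)
  13 ↦ (2,5)
  14 ↦ (3,3)
  15 ↦ (3,0)
  16 ↦ (2,0)
  17 ↦ (4,1)
  18 ↦ (4,2)
  19 ↦ (3,4)
  20 ↦ (1,1)
  21 ↦ (3,3)  ✗ repeats pair of k=14
  22 ↦ (2,4)
  23 ↦ (1,4)
  24 ↦ (2,3)
  25 ↦ (1,2)
  26 ↦ (0,2)
  27 ↦ (0,5)
  28 ↦ (0,1)
  29 ↦ (1,0)
distinct pairs in image: 29 / 30 needed
  → (3,3) hit at k=14 and k=21

Answer: NOT A VALID PRODUCT — duplicate pair at indices 21,14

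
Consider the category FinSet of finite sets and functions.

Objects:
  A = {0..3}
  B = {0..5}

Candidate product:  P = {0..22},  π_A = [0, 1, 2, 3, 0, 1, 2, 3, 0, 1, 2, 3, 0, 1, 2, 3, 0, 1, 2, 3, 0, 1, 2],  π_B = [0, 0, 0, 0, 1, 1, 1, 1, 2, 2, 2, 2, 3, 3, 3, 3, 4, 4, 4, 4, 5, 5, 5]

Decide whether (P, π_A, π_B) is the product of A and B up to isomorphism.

|A|·|B| = 4·6 = 24;  |P| = 23
  → cardinalities differ; no bijection possible.

Answer: NOT A VALID PRODUCT — |P|=23 ≠ |A|·|B|=24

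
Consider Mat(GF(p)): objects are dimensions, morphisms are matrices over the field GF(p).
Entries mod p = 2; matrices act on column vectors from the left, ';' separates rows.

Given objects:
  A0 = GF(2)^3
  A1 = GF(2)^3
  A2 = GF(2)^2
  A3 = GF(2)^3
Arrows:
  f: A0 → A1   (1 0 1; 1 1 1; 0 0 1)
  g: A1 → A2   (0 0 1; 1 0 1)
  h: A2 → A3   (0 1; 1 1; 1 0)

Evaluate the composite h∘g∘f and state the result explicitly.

Answer: (1 0 0; 1 0 1; 0 0 1)

Work:
  e0=[1,0,0] f→[1,1,0] g→[0,1] h→[1,1,0]
  e1=[0,1,0] f→[0,1,0] g→[0,0] h→[0,0,0]
  e2=[0,0,1] f→[1,1,1] g→[1,0] h→[0,1,1]
composite: (1 0 0; 1 0 1; 0 0 1)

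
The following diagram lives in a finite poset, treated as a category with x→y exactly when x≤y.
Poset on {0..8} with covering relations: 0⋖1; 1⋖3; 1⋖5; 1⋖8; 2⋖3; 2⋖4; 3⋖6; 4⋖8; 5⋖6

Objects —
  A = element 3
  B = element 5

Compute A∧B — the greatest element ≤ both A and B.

Lower bounds of A=3 and B=5: {0,1}
  0 <= 1
  1 <= 1
glb = 1

Answer: A∧B = 1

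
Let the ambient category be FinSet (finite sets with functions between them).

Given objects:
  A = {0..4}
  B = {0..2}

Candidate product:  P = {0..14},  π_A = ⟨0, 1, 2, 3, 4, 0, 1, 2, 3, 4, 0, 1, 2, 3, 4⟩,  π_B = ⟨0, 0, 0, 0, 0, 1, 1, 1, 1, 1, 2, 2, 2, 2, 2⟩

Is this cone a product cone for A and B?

Answer: VALID PRODUCT

Trace:
|A|·|B| = 5·3 = 15;  |P| = 15
Check the pairing map k ↦ (π_A(k), π_B(k)):
  0 ↦ (0,0)
  1 ↦ (1,0)
  2 ↦ (2,0)
  3 ↦ (3,0)
  4 ↦ (4,0)
  5 ↦ (0,1)
  6 ↦ (1,1)
  7 ↦ (2,1)
  8 ↦ (3,1)
  9 ↦ (4,1)
  10 ↦ (0,2)
  11 ↦ (1,2)
  12 ↦ (2,2)
  13 ↦ (3,2)
  14 ↦ (4,2)
distinct pairs in image: 15 / 15 needed
  → bijection onto A×B; projections well-typed.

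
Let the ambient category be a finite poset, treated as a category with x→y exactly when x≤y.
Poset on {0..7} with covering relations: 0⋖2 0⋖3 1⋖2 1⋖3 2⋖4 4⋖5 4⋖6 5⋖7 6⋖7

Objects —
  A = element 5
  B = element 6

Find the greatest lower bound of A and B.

Lower bounds of A=5 and B=6: {0,1,2,4}
  0 ⊑ 4
  1 ⊑ 4
  2 ⊑ 4
  4 ⊑ 4
glb = 4

Answer: A∧B = 4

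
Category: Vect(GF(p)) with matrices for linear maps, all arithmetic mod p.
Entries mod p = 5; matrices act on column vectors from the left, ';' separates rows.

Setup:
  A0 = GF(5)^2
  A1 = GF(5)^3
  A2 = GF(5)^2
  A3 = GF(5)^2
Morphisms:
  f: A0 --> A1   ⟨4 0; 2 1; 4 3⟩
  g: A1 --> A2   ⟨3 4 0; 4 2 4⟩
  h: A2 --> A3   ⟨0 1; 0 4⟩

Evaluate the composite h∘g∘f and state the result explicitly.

Answer: ⟨1 4; 4 1⟩

Derivation:
  e0=[1,0] f-->[4,2,4] g-->[0,1] h-->[1,4]
  e1=[0,1] f-->[0,1,3] g-->[4,4] h-->[4,1]
⟦path⟧: ⟨1 4; 4 1⟩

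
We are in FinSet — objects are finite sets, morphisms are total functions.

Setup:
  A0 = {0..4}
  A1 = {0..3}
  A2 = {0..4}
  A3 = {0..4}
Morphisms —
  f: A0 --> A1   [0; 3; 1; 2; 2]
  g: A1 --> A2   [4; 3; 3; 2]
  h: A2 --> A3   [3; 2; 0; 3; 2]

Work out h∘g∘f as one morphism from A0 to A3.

Answer: [2; 0; 3; 3; 3]

Derivation:
  0 f-->0 g-->4 h-->2
  1 f-->3 g-->2 h-->0
  2 f-->1 g-->3 h-->3
  3 f-->2 g-->3 h-->3
  4 f-->2 g-->3 h-->3
⟦path⟧: [2; 0; 3; 3; 3]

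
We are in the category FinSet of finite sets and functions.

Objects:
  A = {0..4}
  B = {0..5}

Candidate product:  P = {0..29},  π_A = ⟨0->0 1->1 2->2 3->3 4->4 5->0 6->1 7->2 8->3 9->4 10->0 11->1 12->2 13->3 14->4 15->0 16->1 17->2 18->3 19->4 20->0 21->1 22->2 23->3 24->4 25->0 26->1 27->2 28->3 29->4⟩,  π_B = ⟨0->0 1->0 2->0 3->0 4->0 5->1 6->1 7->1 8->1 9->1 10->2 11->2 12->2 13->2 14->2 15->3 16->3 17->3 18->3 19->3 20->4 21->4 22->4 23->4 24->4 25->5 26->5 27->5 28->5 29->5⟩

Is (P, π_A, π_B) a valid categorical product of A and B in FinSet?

Answer: VALID PRODUCT

Derivation:
|A|·|B| = 5·6 = 30;  |P| = 30
Check the pairing map k ↦ (π_A(k), π_B(k)):
  0 -> (0,0)
  1 -> (1,0)
  2 -> (2,0)
  3 -> (3,0)
  4 -> (4,0)
  5 -> (0,1)
  6 -> (1,1)
  7 -> (2,1)
  8 -> (3,1)
  9 -> (4,1)
  10 -> (0,2)
  11 -> (1,2)
  12 -> (2,2)
  13 -> (3,2)
  14 -> (4,2)
  15 -> (0,3)
  16 -> (1,3)
  17 -> (2,3)
  18 -> (3,3)
  19 -> (4,3)
  20 -> (0,4)
  21 -> (1,4)
  22 -> (2,4)
  23 -> (3,4)
  24 -> (4,4)
  25 -> (0,5)
  26 -> (1,5)
  27 -> (2,5)
  28 -> (3,5)
  29 -> (4,5)
distinct pairs in image: 30 / 30 needed
  → bijection onto A×B; projections well-typed.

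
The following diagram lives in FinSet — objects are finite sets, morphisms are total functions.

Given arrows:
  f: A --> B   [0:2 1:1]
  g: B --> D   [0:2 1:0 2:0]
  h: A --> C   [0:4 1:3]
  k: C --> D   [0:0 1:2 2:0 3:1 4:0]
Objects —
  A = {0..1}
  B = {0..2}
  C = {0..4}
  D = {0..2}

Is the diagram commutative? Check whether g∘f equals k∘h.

Answer: DOES NOT COMMUTE

Derivation:
1) trace f;g:
  0 f-->2 g-->0
  1 f-->1 g-->0
  result₁ = [0:0 1:0]
2) trace h;k:
  0 h-->4 k-->0
  1 h-->3 k-->1
  result₂ = [0:0 1:1]
Equal? NO — does not commute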